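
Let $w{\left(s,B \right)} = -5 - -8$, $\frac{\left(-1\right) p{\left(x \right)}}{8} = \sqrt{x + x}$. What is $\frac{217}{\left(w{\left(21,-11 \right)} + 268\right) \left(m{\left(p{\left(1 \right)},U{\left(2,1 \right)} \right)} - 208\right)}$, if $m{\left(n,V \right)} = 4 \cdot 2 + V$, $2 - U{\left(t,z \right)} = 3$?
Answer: $- \frac{217}{54471} \approx -0.0039838$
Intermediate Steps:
$p{\left(x \right)} = - 8 \sqrt{2} \sqrt{x}$ ($p{\left(x \right)} = - 8 \sqrt{x + x} = - 8 \sqrt{2 x} = - 8 \sqrt{2} \sqrt{x}$)
$w{\left(s,B \right)} = 3$ ($w{\left(s,B \right)} = -5 + 8 = 3$)
$U{\left(t,z \right)} = -1$ ($U{\left(t,z \right)} = 2 - 3 = -1$)
$m{\left(n,V \right)} = 8 + V$
$\frac{217}{\left(w{\left(21,-11 \right)} + 268\right) \left(m{\left(p{\left(1 \right)},U{\left(2,1 \right)} \right)} - 208\right)} = \frac{217}{\left(3 + 268\right) \left(\left(8 - 1\right) - 208\right)} = \frac{217}{271 \left(7 - 208\right)} = \frac{217}{271 \left(-201\right)} = \frac{217}{-54471} = 217 \left(- \frac{1}{54471}\right) = - \frac{217}{54471}$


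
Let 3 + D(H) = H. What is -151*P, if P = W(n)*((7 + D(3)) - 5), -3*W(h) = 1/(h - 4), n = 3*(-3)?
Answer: -302/39 ≈ -7.7436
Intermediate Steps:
D(H) = -3 + H
n = -9
W(h) = -1/(3*(-4 + h)) (W(h) = -1/(3*(h - 4)) = -1/(3*(-4 + h)))
P = 2/39 (P = (-1/(-12 + 3*(-9)))*((7 + (-3 + 3)) - 5) = (-1/(-12 - 27))*((7 + 0) - 5) = (-1/(-39))*(7 - 5) = -1*(-1/39)*2 = (1/39)*2 = 2/39 ≈ 0.051282)
-151*P = -151*2/39 = -302/39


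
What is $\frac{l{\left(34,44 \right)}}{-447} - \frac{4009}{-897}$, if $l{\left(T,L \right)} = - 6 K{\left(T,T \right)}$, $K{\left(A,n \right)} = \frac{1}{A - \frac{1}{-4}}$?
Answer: $\frac{81842893}{18310461} \approx 4.4697$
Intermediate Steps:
$K{\left(A,n \right)} = \frac{1}{\frac{1}{4} + A}$ ($K{\left(A,n \right)} = \frac{1}{A - - \frac{1}{4}} = \frac{1}{A + \frac{1}{4}} = \frac{1}{\frac{1}{4} + A}$)
$l{\left(T,L \right)} = - \frac{24}{1 + 4 T}$ ($l{\left(T,L \right)} = - 6 \frac{4}{1 + 4 T} = - \frac{24}{1 + 4 T}$)
$\frac{l{\left(34,44 \right)}}{-447} - \frac{4009}{-897} = \frac{\left(-24\right) \frac{1}{1 + 4 \cdot 34}}{-447} - \frac{4009}{-897} = - \frac{24}{1 + 136} \left(- \frac{1}{447}\right) - - \frac{4009}{897} = - \frac{24}{137} \left(- \frac{1}{447}\right) + \frac{4009}{897} = \left(-24\right) \frac{1}{137} \left(- \frac{1}{447}\right) + \frac{4009}{897} = \left(- \frac{24}{137}\right) \left(- \frac{1}{447}\right) + \frac{4009}{897} = \frac{8}{20413} + \frac{4009}{897} = \frac{81842893}{18310461}$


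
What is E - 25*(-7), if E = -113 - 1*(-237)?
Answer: 299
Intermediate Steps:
E = 124 (E = -113 + 237 = 124)
E - 25*(-7) = 124 - 25*(-7) = 124 + 175 = 299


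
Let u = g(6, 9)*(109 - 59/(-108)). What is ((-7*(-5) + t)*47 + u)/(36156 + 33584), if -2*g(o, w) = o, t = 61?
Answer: 13691/228240 ≈ 0.059985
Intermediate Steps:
g(o, w) = -o/2
u = -11831/36 (u = (-½*6)*(109 - 59/(-108)) = -3*(109 - 59*(-1/108)) = -3*(109 + 59/108) = -3*11831/108 = -11831/36 ≈ -328.64)
((-7*(-5) + t)*47 + u)/(36156 + 33584) = ((-7*(-5) + 61)*47 - 11831/36)/(36156 + 33584) = ((35 + 61)*47 - 11831/36)/69740 = (96*47 - 11831/36)*(1/69740) = (4512 - 11831/36)*(1/69740) = (150601/36)*(1/69740) = 13691/228240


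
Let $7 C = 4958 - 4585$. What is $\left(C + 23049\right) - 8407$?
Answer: $\frac{102867}{7} \approx 14695.0$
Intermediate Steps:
$C = \frac{373}{7}$ ($C = \frac{4958 - 4585}{7} = \frac{1}{7} \cdot 373 = \frac{373}{7} \approx 53.286$)
$\left(C + 23049\right) - 8407 = \left(\frac{373}{7} + 23049\right) - 8407 = \frac{161716}{7} - 8407 = \frac{102867}{7}$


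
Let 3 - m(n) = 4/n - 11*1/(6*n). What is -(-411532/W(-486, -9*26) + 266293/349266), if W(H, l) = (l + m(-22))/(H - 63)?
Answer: 10416117215939269/10645278414 ≈ 9.7847e+5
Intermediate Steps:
m(n) = 3 - 13/(6*n) (m(n) = 3 - (4/n - 11*1/(6*n)) = 3 - (4/n - 11/(6*n)) = 3 - 13/(6*n))
W(H, l) = (409/132 + l)/(-63 + H) (W(H, l) = (l + (3 - 13/6/(-22)))/(H - 63) = (l + (3 - 13/6*(-1/22)))/(-63 + H) = (l + (3 + 13/132))/(-63 + H) = (l + 409/132)/(-63 + H) = (409/132 + l)/(-63 + H))
-(-411532/W(-486, -9*26) + 266293/349266) = -(-411532*(-63 - 486)/(409/132 - 9*26) + 266293/349266) = -(-411532*(-549/(409/132 - 234)) + 266293*(1/349266)) = -(-411532/((-1/549*(-30479/132))) + 266293/349266) = -(-411532/30479/72468 + 266293/349266) = -(-411532*72468/30479 + 266293/349266) = -(-29822900976/30479 + 266293/349266) = -1*(-10416117215939269/10645278414) = 10416117215939269/10645278414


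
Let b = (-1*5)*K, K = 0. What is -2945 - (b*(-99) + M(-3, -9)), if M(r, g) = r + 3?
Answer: -2945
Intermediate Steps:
M(r, g) = 3 + r
b = 0 (b = -1*5*0 = -5*0 = 0)
-2945 - (b*(-99) + M(-3, -9)) = -2945 - (0*(-99) + (3 - 3)) = -2945 - (0 + 0) = -2945 - 1*0 = -2945 + 0 = -2945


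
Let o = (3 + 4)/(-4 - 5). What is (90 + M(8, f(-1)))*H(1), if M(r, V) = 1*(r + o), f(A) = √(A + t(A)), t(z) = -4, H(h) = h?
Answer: 875/9 ≈ 97.222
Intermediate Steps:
o = -7/9 (o = 7/(-9) = 7*(-⅑) = -7/9 ≈ -0.77778)
f(A) = √(-4 + A) (f(A) = √(A - 4) = √(-4 + A))
M(r, V) = -7/9 + r (M(r, V) = 1*(r - 7/9) = 1*(-7/9 + r) = -7/9 + r)
(90 + M(8, f(-1)))*H(1) = (90 + (-7/9 + 8))*1 = (90 + 65/9)*1 = (875/9)*1 = 875/9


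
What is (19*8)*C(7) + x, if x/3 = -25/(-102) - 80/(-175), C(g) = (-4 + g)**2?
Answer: 1630427/1190 ≈ 1370.1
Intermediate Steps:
x = 2507/1190 (x = 3*(-25/(-102) - 80/(-175)) = 3*(-25*(-1/102) - 80*(-1/175)) = 3*(25/102 + 16/35) = 3*(2507/3570) = 2507/1190 ≈ 2.1067)
(19*8)*C(7) + x = (19*8)*(-4 + 7)**2 + 2507/1190 = 152*3**2 + 2507/1190 = 152*9 + 2507/1190 = 1368 + 2507/1190 = 1630427/1190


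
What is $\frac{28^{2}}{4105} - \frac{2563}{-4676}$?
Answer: $\frac{14187099}{19194980} \approx 0.7391$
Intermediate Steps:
$\frac{28^{2}}{4105} - \frac{2563}{-4676} = 784 \cdot \frac{1}{4105} - - \frac{2563}{4676} = \frac{784}{4105} + \frac{2563}{4676} = \frac{14187099}{19194980}$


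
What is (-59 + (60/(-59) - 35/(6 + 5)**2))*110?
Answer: -4305260/649 ≈ -6633.7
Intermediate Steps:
(-59 + (60/(-59) - 35/(6 + 5)**2))*110 = (-59 + (60*(-1/59) - 35/(11**2)))*110 = (-59 + (-60/59 - 35/121))*110 = (-59 - 9325/7139)*110 = -430526/7139*110 = -4305260/649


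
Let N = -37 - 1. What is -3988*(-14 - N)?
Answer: -95712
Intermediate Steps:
N = -38
-3988*(-14 - N) = -3988*(-14 - 1*(-38)) = -3988*(-14 + 38) = -3988*24 = -95712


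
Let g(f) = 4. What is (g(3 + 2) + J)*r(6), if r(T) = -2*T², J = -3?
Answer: -72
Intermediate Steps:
(g(3 + 2) + J)*r(6) = (4 - 3)*(-2*6²) = 1*(-2*36) = 1*(-72) = -72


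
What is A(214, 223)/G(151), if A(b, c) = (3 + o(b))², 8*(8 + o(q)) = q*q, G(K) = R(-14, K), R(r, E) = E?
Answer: 130850721/604 ≈ 2.1664e+5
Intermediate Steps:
G(K) = K
o(q) = -8 + q²/8 (o(q) = -8 + (q*q)/8 = -8 + q²/8)
A(b, c) = (-5 + b²/8)² (A(b, c) = (3 + (-8 + b²/8))² = (-5 + b²/8)²)
A(214, 223)/G(151) = ((-40 + 214²)²/64)/151 = ((-40 + 45796)²/64)*(1/151) = ((1/64)*45756²)*(1/151) = ((1/64)*2093611536)*(1/151) = (130850721/4)*(1/151) = 130850721/604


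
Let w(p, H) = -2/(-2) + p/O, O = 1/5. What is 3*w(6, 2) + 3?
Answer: 96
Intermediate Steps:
O = ⅕ ≈ 0.20000
w(p, H) = 1 + 5*p (w(p, H) = -2/(-2) + p/(⅕) = -2*(-½) + p*5 = 1 + 5*p)
3*w(6, 2) + 3 = 3*(1 + 5*6) + 3 = 3*(1 + 30) + 3 = 3*31 + 3 = 93 + 3 = 96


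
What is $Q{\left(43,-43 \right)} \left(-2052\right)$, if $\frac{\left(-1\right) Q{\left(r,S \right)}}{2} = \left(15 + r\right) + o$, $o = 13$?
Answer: $291384$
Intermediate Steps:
$Q{\left(r,S \right)} = -56 - 2 r$ ($Q{\left(r,S \right)} = - 2 \left(\left(15 + r\right) + 13\right) = - 2 \left(28 + r\right) = -56 - 2 r$)
$Q{\left(43,-43 \right)} \left(-2052\right) = \left(-56 - 86\right) \left(-2052\right) = \left(-142\right) \left(-2052\right) = 291384$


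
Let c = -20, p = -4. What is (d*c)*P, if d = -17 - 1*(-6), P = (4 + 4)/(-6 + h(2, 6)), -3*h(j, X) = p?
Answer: -2640/7 ≈ -377.14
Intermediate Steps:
h(j, X) = 4/3 (h(j, X) = -⅓*(-4) = 4/3)
P = -12/7 (P = (4 + 4)/(-6 + 4/3) = 8/(-14/3) = 8*(-3/14) = -12/7 ≈ -1.7143)
d = -11 (d = -17 + 6 = -11)
(d*c)*P = -11*(-20)*(-12/7) = 220*(-12/7) = -2640/7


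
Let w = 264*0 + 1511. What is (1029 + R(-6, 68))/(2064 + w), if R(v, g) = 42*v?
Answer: 777/3575 ≈ 0.21734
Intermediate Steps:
w = 1511 (w = 0 + 1511 = 1511)
(1029 + R(-6, 68))/(2064 + w) = (1029 + 42*(-6))/(2064 + 1511) = (1029 - 252)/3575 = 777*(1/3575) = 777/3575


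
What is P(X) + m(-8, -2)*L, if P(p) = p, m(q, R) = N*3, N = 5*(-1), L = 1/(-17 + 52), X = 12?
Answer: 81/7 ≈ 11.571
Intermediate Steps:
L = 1/35 ≈ 0.028571
N = -5
m(q, R) = -15 (m(q, R) = -5*3 = -15)
P(X) + m(-8, -2)*L = 12 - 15*1/35 = 12 - 3/7 = 81/7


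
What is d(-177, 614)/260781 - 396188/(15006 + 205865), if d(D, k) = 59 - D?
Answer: -103266177272/57598960251 ≈ -1.7928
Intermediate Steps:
d(-177, 614)/260781 - 396188/(15006 + 205865) = (59 - 1*(-177))/260781 - 396188/(15006 + 205865) = (59 + 177)*(1/260781) - 396188/220871 = 236*(1/260781) - 396188*1/220871 = 236/260781 - 396188/220871 = -103266177272/57598960251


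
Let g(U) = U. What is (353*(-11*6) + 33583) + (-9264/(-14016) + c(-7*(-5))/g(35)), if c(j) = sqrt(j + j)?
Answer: 3003413/292 + sqrt(70)/35 ≈ 10286.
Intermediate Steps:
c(j) = sqrt(2)*sqrt(j) (c(j) = sqrt(2*j) = sqrt(2)*sqrt(j))
(353*(-11*6) + 33583) + (-9264/(-14016) + c(-7*(-5))/g(35)) = (353*(-11*6) + 33583) + (-9264/(-14016) + (sqrt(2)*sqrt(-7*(-5)))/35) = (353*(-66) + 33583) + (-9264*(-1/14016) + (sqrt(2)*sqrt(35))*(1/35)) = (-23298 + 33583) + (193/292 + sqrt(70)*(1/35)) = 10285 + (193/292 + sqrt(70)/35) = 3003413/292 + sqrt(70)/35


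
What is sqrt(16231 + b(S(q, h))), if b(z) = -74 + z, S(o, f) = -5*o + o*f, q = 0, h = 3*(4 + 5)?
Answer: sqrt(16157) ≈ 127.11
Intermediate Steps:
h = 27 (h = 3*9 = 27)
S(o, f) = -5*o + f*o
sqrt(16231 + b(S(q, h))) = sqrt(16231 + (-74 + 0*(-5 + 27))) = sqrt(16231 + (-74 + 0*22)) = sqrt(16231 + (-74 + 0)) = sqrt(16231 - 74) = sqrt(16157)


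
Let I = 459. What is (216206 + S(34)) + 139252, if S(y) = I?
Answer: 355917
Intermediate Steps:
S(y) = 459
(216206 + S(34)) + 139252 = (216206 + 459) + 139252 = 216665 + 139252 = 355917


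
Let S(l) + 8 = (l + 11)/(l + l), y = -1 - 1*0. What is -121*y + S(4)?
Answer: 919/8 ≈ 114.88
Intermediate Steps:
y = -1 (y = -1 + 0 = -1)
S(l) = -8 + (11 + l)/(2*l) (S(l) = -8 + (l + 11)/(l + l) = -8 + (11 + l)/((2*l)) = -8 + (11 + l)*(1/(2*l)) = -8 + (11 + l)/(2*l))
-121*y + S(4) = -121*(-1) + (½)*(11 - 15*4)/4 = 121 + (½)*(¼)*(11 - 60) = 121 + (½)*(¼)*(-49) = 121 - 49/8 = 919/8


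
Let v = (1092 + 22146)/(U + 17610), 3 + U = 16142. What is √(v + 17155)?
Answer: √19540243501417/33749 ≈ 130.98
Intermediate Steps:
U = 16139 (U = -3 + 16142 = 16139)
v = 23238/33749 (v = (1092 + 22146)/(16139 + 17610) = 23238/33749 ≈ 0.68855)
√(v + 17155) = √(23238/33749 + 17155) = √(578987333/33749) = √19540243501417/33749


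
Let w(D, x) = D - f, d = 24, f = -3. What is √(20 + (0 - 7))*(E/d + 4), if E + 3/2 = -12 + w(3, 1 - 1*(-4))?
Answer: 59*√13/16 ≈ 13.295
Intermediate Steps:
w(D, x) = 3 + D (w(D, x) = D - 1*(-3) = D + 3 = 3 + D)
E = -15/2 (E = -3/2 + (-12 + (3 + 3)) = -3/2 + (-12 + 6) = -3/2 - 6 = -15/2 ≈ -7.5000)
√(20 + (0 - 7))*(E/d + 4) = √(20 + (0 - 7))*(-15/2/24 + 4) = √(20 - 7)*(-15/2*1/24 + 4) = √13*(-5/16 + 4) = √13*(59/16) = 59*√13/16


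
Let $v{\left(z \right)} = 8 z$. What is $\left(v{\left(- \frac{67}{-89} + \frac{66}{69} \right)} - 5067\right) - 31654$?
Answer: $- \frac{75139895}{2047} \approx -36707.0$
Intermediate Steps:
$\left(v{\left(- \frac{67}{-89} + \frac{66}{69} \right)} - 5067\right) - 31654 = \left(8 \left(- \frac{67}{-89} + \frac{66}{69}\right) - 5067\right) - 31654 = \left(8 \left(\left(-67\right) \left(- \frac{1}{89}\right) + 66 \cdot \frac{1}{69}\right) - 5067\right) - 31654 = \left(8 \left(\frac{67}{89} + \frac{22}{23}\right) - 5067\right) - 31654 = \left(8 \cdot \frac{3499}{2047} - 5067\right) - 31654 = \left(\frac{27992}{2047} - 5067\right) - 31654 = - \frac{10344157}{2047} - 31654 = - \frac{75139895}{2047}$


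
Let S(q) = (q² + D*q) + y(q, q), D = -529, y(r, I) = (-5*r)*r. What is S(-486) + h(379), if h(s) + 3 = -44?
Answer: -687737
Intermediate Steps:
y(r, I) = -5*r²
h(s) = -47 (h(s) = -3 - 44 = -47)
S(q) = -529*q - 4*q² (S(q) = (q² - 529*q) - 5*q² = -529*q - 4*q²)
S(-486) + h(379) = -486*(-529 - 4*(-486)) - 47 = -486*(-529 + 1944) - 47 = -486*1415 - 47 = -687690 - 47 = -687737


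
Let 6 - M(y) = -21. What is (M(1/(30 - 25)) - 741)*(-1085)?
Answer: 774690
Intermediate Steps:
M(y) = 27 (M(y) = 6 - 1*(-21) = 6 + 21 = 27)
(M(1/(30 - 25)) - 741)*(-1085) = (27 - 741)*(-1085) = -714*(-1085) = 774690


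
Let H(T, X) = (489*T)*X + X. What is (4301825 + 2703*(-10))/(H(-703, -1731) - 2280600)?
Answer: 4274795/592778346 ≈ 0.0072115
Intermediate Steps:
H(T, X) = X + 489*T*X (H(T, X) = 489*T*X + X = X + 489*T*X)
(4301825 + 2703*(-10))/(H(-703, -1731) - 2280600) = (4301825 + 2703*(-10))/(-1731*(1 + 489*(-703)) - 2280600) = (4301825 - 27030)/(-1731*(1 - 343767) - 2280600) = 4274795/(-1731*(-343766) - 2280600) = 4274795/(595058946 - 2280600) = 4274795/592778346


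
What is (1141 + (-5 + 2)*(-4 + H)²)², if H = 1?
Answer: 1240996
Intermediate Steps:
(1141 + (-5 + 2)*(-4 + H)²)² = (1141 + (-5 + 2)*(-4 + 1)²)² = (1141 - 3*(-3)²)² = (1141 - 3*9)² = (1141 - 27)² = 1114² = 1240996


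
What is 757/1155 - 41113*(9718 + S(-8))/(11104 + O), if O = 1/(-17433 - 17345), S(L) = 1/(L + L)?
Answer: -128387260853767129/3568256177640 ≈ -35980.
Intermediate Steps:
S(L) = 1/(2*L)
O = -1/34778 (O = 1/(-34778) = -1/34778 ≈ -2.8754e-5)
757/1155 - 41113*(9718 + S(-8))/(11104 + O) = 757/1155 - 41113*(9718 + (½)/(-8))/(11104 - 1/34778) = 757*(1/1155) - 41113/(386174911/(34778*(9718 + (½)*(-⅛)))) = 757/1155 - 41113/(386174911/(34778*(9718 - 1/16))) = 757/1155 - 41113/(386174911/(34778*(155487/16))) = 757/1155 - 41113/((386174911/34778)*(16/155487)) = 757/1155 - 41113/3089399288/2703763443 = 757/1155 - 41113*2703763443/3089399288 = 757/1155 - 111159826432059/3089399288 = -128387260853767129/3568256177640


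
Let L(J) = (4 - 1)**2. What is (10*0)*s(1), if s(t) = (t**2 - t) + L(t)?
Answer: 0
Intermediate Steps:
L(J) = 9 (L(J) = 3**2 = 9)
s(t) = 9 + t**2 - t (s(t) = (t**2 - t) + 9 = 9 + t**2 - t)
(10*0)*s(1) = (10*0)*(9 + 1**2 - 1*1) = 0*(9 + 1 - 1) = 0*9 = 0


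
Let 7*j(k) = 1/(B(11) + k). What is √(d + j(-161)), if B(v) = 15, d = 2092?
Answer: √2185059506/1022 ≈ 45.738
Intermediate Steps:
j(k) = 1/(7*(15 + k))
√(d + j(-161)) = √(2092 + 1/(7*(15 - 161))) = √(2092 + (⅐)/(-146)) = √(2092 + (⅐)*(-1/146)) = √(2092 - 1/1022) = √(2138023/1022) = √2185059506/1022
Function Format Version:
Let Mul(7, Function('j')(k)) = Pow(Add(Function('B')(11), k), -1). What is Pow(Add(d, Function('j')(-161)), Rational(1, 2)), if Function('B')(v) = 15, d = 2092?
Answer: Mul(Rational(1, 1022), Pow(2185059506, Rational(1, 2))) ≈ 45.738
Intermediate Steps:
Function('j')(k) = Mul(Rational(1, 7), Pow(Add(15, k), -1))
Pow(Add(d, Function('j')(-161)), Rational(1, 2)) = Pow(Add(2092, Mul(Rational(1, 7), Pow(Add(15, -161), -1))), Rational(1, 2)) = Pow(Add(2092, Mul(Rational(1, 7), Pow(-146, -1))), Rational(1, 2)) = Pow(Add(2092, Mul(Rational(1, 7), Rational(-1, 146))), Rational(1, 2)) = Pow(Add(2092, Rational(-1, 1022)), Rational(1, 2)) = Pow(Rational(2138023, 1022), Rational(1, 2)) = Mul(Rational(1, 1022), Pow(2185059506, Rational(1, 2)))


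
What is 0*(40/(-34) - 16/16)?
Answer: 0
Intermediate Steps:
0*(40/(-34) - 16/16) = 0*(40*(-1/34) - 16*1/16) = 0*(-20/17 - 1) = 0*(-37/17) = 0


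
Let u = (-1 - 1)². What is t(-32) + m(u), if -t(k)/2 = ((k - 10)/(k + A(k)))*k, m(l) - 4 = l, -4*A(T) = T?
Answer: 120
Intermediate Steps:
u = 4 (u = (-2)² = 4)
A(T) = -T/4
m(l) = 4 + l
t(k) = 80/3 - 8*k/3 (t(k) = -2*(k - 10)/(k - k/4)*k = -2*(-10 + k)/((3*k/4))*k = -2*(-10 + k)*(4/(3*k))*k = -2*4*(-10 + k)/(3*k)*k = -2*(-40/3 + 4*k/3) = 80/3 - 8*k/3)
t(-32) + m(u) = (80/3 - 8/3*(-32)) + (4 + 4) = (80/3 + 256/3) + 8 = 112 + 8 = 120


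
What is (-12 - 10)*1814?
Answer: -39908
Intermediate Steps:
(-12 - 10)*1814 = -22*1814 = -39908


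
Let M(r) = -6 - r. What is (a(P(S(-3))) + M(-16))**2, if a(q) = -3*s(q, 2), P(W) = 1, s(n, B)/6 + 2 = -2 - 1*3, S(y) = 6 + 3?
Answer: 18496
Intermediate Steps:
S(y) = 9
s(n, B) = -42 (s(n, B) = -12 + 6*(-2 - 1*3) = -12 + 6*(-2 - 3) = -12 + 6*(-5) = -12 - 30 = -42)
a(q) = 126 (a(q) = -3*(-42) = 126)
(a(P(S(-3))) + M(-16))**2 = (126 + (-6 - 1*(-16)))**2 = (126 + (-6 + 16))**2 = (126 + 10)**2 = 136**2 = 18496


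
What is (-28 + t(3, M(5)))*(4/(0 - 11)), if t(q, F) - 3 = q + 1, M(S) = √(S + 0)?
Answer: 84/11 ≈ 7.6364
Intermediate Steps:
M(S) = √S
t(q, F) = 4 + q (t(q, F) = 3 + (q + 1) = 3 + (1 + q) = 4 + q)
(-28 + t(3, M(5)))*(4/(0 - 11)) = (-28 + (4 + 3))*(4/(0 - 11)) = (-28 + 7)*(4/(-11)) = -84*(-1)/11 = -21*(-4/11) = 84/11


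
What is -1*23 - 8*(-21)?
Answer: 145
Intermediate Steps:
-1*23 - 8*(-21) = -23 + 168 = 145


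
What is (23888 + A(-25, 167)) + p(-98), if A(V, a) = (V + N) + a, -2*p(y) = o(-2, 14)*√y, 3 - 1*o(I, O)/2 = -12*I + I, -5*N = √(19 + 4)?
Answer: 24030 - √23/5 + 133*I*√2 ≈ 24029.0 + 188.09*I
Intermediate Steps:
N = -√23/5 (N = -√(19 + 4)/5 = -√23/5 ≈ -0.95917)
o(I, O) = 6 + 22*I (o(I, O) = 6 - 2*(-12*I + I) = 6 - (-22)*I = 6 + 22*I)
p(y) = 19*√y (p(y) = -(6 + 22*(-2))*√y/2 = -(6 - 44)*√y/2 = -(-19)*√y = 19*√y)
A(V, a) = V + a - √23/5 (A(V, a) = (V - √23/5) + a = V + a - √23/5)
(23888 + A(-25, 167)) + p(-98) = (23888 + (-25 + 167 - √23/5)) + 19*√(-98) = (23888 + (142 - √23/5)) + 19*(7*I*√2) = (24030 - √23/5) + 133*I*√2 = 24030 - √23/5 + 133*I*√2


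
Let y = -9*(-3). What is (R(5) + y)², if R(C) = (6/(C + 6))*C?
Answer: 106929/121 ≈ 883.71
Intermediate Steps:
R(C) = 6*C/(6 + C) (R(C) = (6/(6 + C))*C = 6*C/(6 + C))
y = 27
(R(5) + y)² = (6*5/(6 + 5) + 27)² = (6*5/11 + 27)² = (6*5*(1/11) + 27)² = (30/11 + 27)² = (327/11)² = 106929/121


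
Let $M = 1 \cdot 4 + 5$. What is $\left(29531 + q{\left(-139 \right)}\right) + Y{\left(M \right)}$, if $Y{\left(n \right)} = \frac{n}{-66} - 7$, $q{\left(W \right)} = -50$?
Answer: $\frac{648425}{22} \approx 29474.0$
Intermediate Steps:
$M = 9$ ($M = 4 + 5 = 9$)
$Y{\left(n \right)} = -7 - \frac{n}{66}$ ($Y{\left(n \right)} = n \left(- \frac{1}{66}\right) - 7 = - \frac{n}{66} - 7 = -7 - \frac{n}{66}$)
$\left(29531 + q{\left(-139 \right)}\right) + Y{\left(M \right)} = \left(29531 - 50\right) - \frac{157}{22} = 29481 - \frac{157}{22} = \frac{648425}{22}$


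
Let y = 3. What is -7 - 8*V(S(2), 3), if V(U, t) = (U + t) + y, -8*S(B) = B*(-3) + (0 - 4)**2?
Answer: -45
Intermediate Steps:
S(B) = -2 + 3*B/8 (S(B) = -(B*(-3) + (0 - 4)**2)/8 = -(-3*B + (-4)**2)/8 = -(-3*B + 16)/8 = -(16 - 3*B)/8 = -2 + 3*B/8)
V(U, t) = 3 + U + t (V(U, t) = (U + t) + 3 = 3 + U + t)
-7 - 8*V(S(2), 3) = -7 - 8*(3 + (-2 + (3/8)*2) + 3) = -7 - 8*(3 + (-2 + 3/4) + 3) = -7 - 8*(3 - 5/4 + 3) = -7 - 8*19/4 = -7 - 38 = -45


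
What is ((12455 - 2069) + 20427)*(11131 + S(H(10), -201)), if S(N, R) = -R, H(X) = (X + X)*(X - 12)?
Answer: 349172916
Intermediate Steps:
H(X) = 2*X*(-12 + X) (H(X) = (2*X)*(-12 + X) = 2*X*(-12 + X))
((12455 - 2069) + 20427)*(11131 + S(H(10), -201)) = ((12455 - 2069) + 20427)*(11131 - 1*(-201)) = (10386 + 20427)*(11131 + 201) = 30813*11332 = 349172916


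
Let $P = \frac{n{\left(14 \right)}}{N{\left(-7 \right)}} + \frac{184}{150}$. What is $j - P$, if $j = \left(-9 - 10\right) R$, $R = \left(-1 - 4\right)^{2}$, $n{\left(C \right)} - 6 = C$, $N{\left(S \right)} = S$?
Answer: $- \frac{248519}{525} \approx -473.37$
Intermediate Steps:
$n{\left(C \right)} = 6 + C$
$R = 25$ ($R = \left(-5\right)^{2} = 25$)
$j = -475$ ($j = \left(-9 - 10\right) 25 = \left(-19\right) 25 = -475$)
$P = - \frac{856}{525}$ ($P = \frac{6 + 14}{-7} + \frac{184}{150} = 20 \left(- \frac{1}{7}\right) + 184 \cdot \frac{1}{150} = - \frac{20}{7} + \frac{92}{75} = - \frac{856}{525} \approx -1.6305$)
$j - P = -475 - - \frac{856}{525} = -475 + \frac{856}{525} = - \frac{248519}{525}$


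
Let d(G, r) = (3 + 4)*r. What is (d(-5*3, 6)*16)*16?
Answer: 10752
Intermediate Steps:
d(G, r) = 7*r
(d(-5*3, 6)*16)*16 = ((7*6)*16)*16 = (42*16)*16 = 672*16 = 10752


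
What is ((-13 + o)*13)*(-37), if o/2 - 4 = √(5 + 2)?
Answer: 2405 - 962*√7 ≈ -140.21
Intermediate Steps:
o = 8 + 2*√7 (o = 8 + 2*√(5 + 2) = 8 + 2*√7 ≈ 13.292)
((-13 + o)*13)*(-37) = ((-13 + (8 + 2*√7))*13)*(-37) = ((-5 + 2*√7)*13)*(-37) = (-65 + 26*√7)*(-37) = 2405 - 962*√7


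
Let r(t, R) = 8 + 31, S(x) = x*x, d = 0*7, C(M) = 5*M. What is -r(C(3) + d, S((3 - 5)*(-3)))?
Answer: -39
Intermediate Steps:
d = 0
S(x) = x²
r(t, R) = 39
-r(C(3) + d, S((3 - 5)*(-3))) = -1*39 = -39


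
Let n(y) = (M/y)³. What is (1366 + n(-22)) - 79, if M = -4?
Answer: 1713005/1331 ≈ 1287.0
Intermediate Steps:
n(y) = -64/y³ (n(y) = (-4/y)³ = -64/y³)
(1366 + n(-22)) - 79 = (1366 - 64/(-22)³) - 79 = (1366 - 64*(-1/10648)) - 79 = (1366 + 8/1331) - 79 = 1818154/1331 - 79 = 1713005/1331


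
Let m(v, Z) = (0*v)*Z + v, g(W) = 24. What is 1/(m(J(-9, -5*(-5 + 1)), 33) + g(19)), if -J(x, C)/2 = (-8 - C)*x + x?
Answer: -1/462 ≈ -0.0021645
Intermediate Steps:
J(x, C) = -2*x - 2*x*(-8 - C) (J(x, C) = -2*((-8 - C)*x + x) = -2*(x*(-8 - C) + x) = -2*(x + x*(-8 - C)) = -2*x - 2*x*(-8 - C))
m(v, Z) = v (m(v, Z) = 0*Z + v = 0 + v = v)
1/(m(J(-9, -5*(-5 + 1)), 33) + g(19)) = 1/(2*(-9)*(7 - 5*(-5 + 1)) + 24) = 1/(2*(-9)*(7 - 5*(-4)) + 24) = 1/(2*(-9)*(7 + 20) + 24) = 1/(2*(-9)*27 + 24) = 1/(-486 + 24) = 1/(-462) = -1/462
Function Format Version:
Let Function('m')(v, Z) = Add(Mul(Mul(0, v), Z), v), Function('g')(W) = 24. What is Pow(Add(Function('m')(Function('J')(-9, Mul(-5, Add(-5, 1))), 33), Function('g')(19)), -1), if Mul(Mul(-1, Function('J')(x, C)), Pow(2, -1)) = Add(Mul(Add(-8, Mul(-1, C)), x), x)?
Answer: Rational(-1, 462) ≈ -0.0021645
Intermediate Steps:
Function('J')(x, C) = Add(Mul(-2, x), Mul(-2, x, Add(-8, Mul(-1, C)))) (Function('J')(x, C) = Mul(-2, Add(Mul(Add(-8, Mul(-1, C)), x), x)) = Mul(-2, Add(Mul(x, Add(-8, Mul(-1, C))), x)) = Mul(-2, Add(x, Mul(x, Add(-8, Mul(-1, C))))) = Add(Mul(-2, x), Mul(-2, x, Add(-8, Mul(-1, C)))))
Function('m')(v, Z) = v (Function('m')(v, Z) = Add(Mul(0, Z), v) = Add(0, v) = v)
Pow(Add(Function('m')(Function('J')(-9, Mul(-5, Add(-5, 1))), 33), Function('g')(19)), -1) = Pow(Add(Mul(2, -9, Add(7, Mul(-5, Add(-5, 1)))), 24), -1) = Pow(Add(Mul(2, -9, Add(7, Mul(-5, -4))), 24), -1) = Pow(Add(Mul(2, -9, Add(7, 20)), 24), -1) = Pow(Add(Mul(2, -9, 27), 24), -1) = Pow(Add(-486, 24), -1) = Pow(-462, -1) = Rational(-1, 462)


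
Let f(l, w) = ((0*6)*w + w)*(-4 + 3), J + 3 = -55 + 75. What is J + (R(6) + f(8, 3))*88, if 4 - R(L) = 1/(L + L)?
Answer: 293/3 ≈ 97.667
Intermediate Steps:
J = 17 (J = -3 + (-55 + 75) = -3 + 20 = 17)
R(L) = 4 - 1/(2*L) (R(L) = 4 - 1/(L + L) = 4 - 1/(2*L))
f(l, w) = -w (f(l, w) = (0*w + w)*(-1) = (0 + w)*(-1) = w*(-1) = -w)
J + (R(6) + f(8, 3))*88 = 17 + ((4 - 1/2/6) - 1*3)*88 = 17 + ((4 - 1/2*1/6) - 3)*88 = 17 + ((4 - 1/12) - 3)*88 = 17 + (47/12 - 3)*88 = 17 + (11/12)*88 = 17 + 242/3 = 293/3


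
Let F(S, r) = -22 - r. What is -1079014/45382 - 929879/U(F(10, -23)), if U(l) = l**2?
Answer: -21100423896/22691 ≈ -9.2990e+5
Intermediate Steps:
-1079014/45382 - 929879/U(F(10, -23)) = -1079014/45382 - 929879/(-22 - 1*(-23))**2 = -1079014*1/45382 - 929879/(-22 + 23)**2 = -539507/22691 - 929879/(1**2) = -539507/22691 - 929879/1 = -539507/22691 - 929879*1 = -539507/22691 - 929879 = -21100423896/22691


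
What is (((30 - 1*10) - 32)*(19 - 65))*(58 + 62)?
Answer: 66240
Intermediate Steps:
(((30 - 1*10) - 32)*(19 - 65))*(58 + 62) = (((30 - 10) - 32)*(-46))*120 = ((20 - 32)*(-46))*120 = -12*(-46)*120 = 552*120 = 66240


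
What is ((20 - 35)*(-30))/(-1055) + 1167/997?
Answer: 156507/210367 ≈ 0.74397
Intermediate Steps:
((20 - 35)*(-30))/(-1055) + 1167/997 = -15*(-30)*(-1/1055) + 1167*(1/997) = 450*(-1/1055) + 1167/997 = -90/211 + 1167/997 = 156507/210367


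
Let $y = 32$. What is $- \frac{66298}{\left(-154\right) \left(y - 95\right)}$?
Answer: $- \frac{33149}{4851} \approx -6.8334$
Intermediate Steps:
$- \frac{66298}{\left(-154\right) \left(y - 95\right)} = - \frac{66298}{\left(-154\right) \left(32 - 95\right)} = - \frac{66298}{\left(-154\right) \left(-63\right)} = - \frac{66298}{9702} = \left(-66298\right) \frac{1}{9702} = - \frac{33149}{4851}$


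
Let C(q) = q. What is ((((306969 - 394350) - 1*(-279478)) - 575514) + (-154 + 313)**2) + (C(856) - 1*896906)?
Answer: -1254186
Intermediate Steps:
((((306969 - 394350) - 1*(-279478)) - 575514) + (-154 + 313)**2) + (C(856) - 1*896906) = ((((306969 - 394350) - 1*(-279478)) - 575514) + (-154 + 313)**2) + (856 - 1*896906) = (((-87381 + 279478) - 575514) + 159**2) + (856 - 896906) = ((192097 - 575514) + 25281) - 896050 = (-383417 + 25281) - 896050 = -358136 - 896050 = -1254186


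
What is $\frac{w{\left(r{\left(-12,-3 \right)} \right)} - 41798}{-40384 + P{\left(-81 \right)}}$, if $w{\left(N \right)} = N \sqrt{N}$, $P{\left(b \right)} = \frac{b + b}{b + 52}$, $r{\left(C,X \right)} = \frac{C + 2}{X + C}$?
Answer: $\frac{606071}{585487} - \frac{29 \sqrt{6}}{5269383} \approx 1.0351$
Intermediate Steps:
$r{\left(C,X \right)} = \frac{2 + C}{C + X}$
$P{\left(b \right)} = \frac{2 b}{52 + b}$
$w{\left(N \right)} = N^{\frac{3}{2}}$
$\frac{w{\left(r{\left(-12,-3 \right)} \right)} - 41798}{-40384 + P{\left(-81 \right)}} = \frac{\left(\frac{2 - 12}{-12 - 3}\right)^{\frac{3}{2}} - 41798}{-40384 + 2 \left(-81\right) \frac{1}{52 - 81}} = \frac{\left(\frac{1}{-15} \left(-10\right)\right)^{\frac{3}{2}} - 41798}{-40384 + 2 \left(-81\right) \frac{1}{-29}} = \frac{\left(\left(- \frac{1}{15}\right) \left(-10\right)\right)^{\frac{3}{2}} - 41798}{-40384 + 2 \left(-81\right) \left(- \frac{1}{29}\right)} = \frac{\left(\frac{2}{3}\right)^{\frac{3}{2}} - 41798}{-40384 + \frac{162}{29}} = \frac{\frac{2 \sqrt{6}}{9} - 41798}{- \frac{1170974}{29}} = \left(-41798 + \frac{2 \sqrt{6}}{9}\right) \left(- \frac{29}{1170974}\right) = \frac{606071}{585487} - \frac{29 \sqrt{6}}{5269383}$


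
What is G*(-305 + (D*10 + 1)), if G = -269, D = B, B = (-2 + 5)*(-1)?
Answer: 89846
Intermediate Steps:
B = -3 (B = 3*(-1) = -3)
D = -3
G*(-305 + (D*10 + 1)) = -269*(-305 + (-3*10 + 1)) = -269*(-305 + (-30 + 1)) = -269*(-305 - 29) = -269*(-334) = 89846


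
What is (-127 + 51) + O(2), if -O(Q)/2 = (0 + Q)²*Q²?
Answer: -108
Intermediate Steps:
O(Q) = -2*Q⁴ (O(Q) = -2*(0 + Q)²*Q² = -2*Q²*Q² = -2*Q⁴)
(-127 + 51) + O(2) = (-127 + 51) - 2*2⁴ = -76 - 2*16 = -76 - 32 = -108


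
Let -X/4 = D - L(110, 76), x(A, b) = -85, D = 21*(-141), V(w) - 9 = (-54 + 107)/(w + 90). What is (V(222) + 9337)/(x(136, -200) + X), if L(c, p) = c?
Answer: 2916005/3806088 ≈ 0.76614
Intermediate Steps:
V(w) = 9 + 53/(90 + w) (V(w) = 9 + (-54 + 107)/(w + 90) = 9 + 53/(90 + w))
D = -2961
X = 12284 (X = -4*(-2961 - 1*110) = -4*(-2961 - 110) = -4*(-3071) = 12284)
(V(222) + 9337)/(x(136, -200) + X) = ((863 + 9*222)/(90 + 222) + 9337)/(-85 + 12284) = ((863 + 1998)/312 + 9337)/12199 = ((1/312)*2861 + 9337)*(1/12199) = (2861/312 + 9337)*(1/12199) = (2916005/312)*(1/12199) = 2916005/3806088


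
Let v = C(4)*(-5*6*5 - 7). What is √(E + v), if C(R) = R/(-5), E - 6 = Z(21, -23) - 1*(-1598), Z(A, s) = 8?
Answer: 4*√2715/5 ≈ 41.685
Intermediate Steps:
E = 1612 (E = 6 + (8 - 1*(-1598)) = 6 + (8 + 1598) = 6 + 1606 = 1612)
C(R) = -R/5 (C(R) = R*(-⅕) = -R/5)
v = 628/5 (v = (-⅕*4)*(-5*6*5 - 7) = -4*(-30*5 - 7)/5 = -4*(-150 - 7)/5 = -⅘*(-157) = 628/5 ≈ 125.60)
√(E + v) = √(1612 + 628/5) = √(8688/5) = 4*√2715/5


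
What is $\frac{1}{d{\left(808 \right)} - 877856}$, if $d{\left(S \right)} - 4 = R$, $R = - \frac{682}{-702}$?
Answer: $- \frac{351}{308125711} \approx -1.1391 \cdot 10^{-6}$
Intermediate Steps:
$R = \frac{341}{351}$ ($R = \left(-682\right) \left(- \frac{1}{702}\right) = \frac{341}{351} \approx 0.97151$)
$d{\left(S \right)} = \frac{1745}{351}$ ($d{\left(S \right)} = 4 + \frac{341}{351} = \frac{1745}{351}$)
$\frac{1}{d{\left(808 \right)} - 877856} = \frac{1}{\frac{1745}{351} - 877856} = \frac{1}{- \frac{308125711}{351}} = - \frac{351}{308125711}$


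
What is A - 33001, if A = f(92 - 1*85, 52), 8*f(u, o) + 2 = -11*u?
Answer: -264087/8 ≈ -33011.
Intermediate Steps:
f(u, o) = -¼ - 11*u/8 (f(u, o) = -¼ + (-11*u)/8 = -¼ - 11*u/8)
A = -79/8 (A = -¼ - 11*(92 - 1*85)/8 = -¼ - 11*(92 - 85)/8 = -¼ - 11/8*7 = -¼ - 77/8 = -79/8 ≈ -9.8750)
A - 33001 = -79/8 - 33001 = -264087/8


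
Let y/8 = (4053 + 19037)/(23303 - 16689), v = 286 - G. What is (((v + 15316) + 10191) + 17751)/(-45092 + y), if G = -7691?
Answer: -169434145/149026884 ≈ -1.1369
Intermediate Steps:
v = 7977 (v = 286 - 1*(-7691) = 286 + 7691 = 7977)
y = 92360/3307 (y = 8*((4053 + 19037)/(23303 - 16689)) = 8*(23090/6614) = 8*(23090*(1/6614)) = 8*(11545/3307) = 92360/3307 ≈ 27.929)
(((v + 15316) + 10191) + 17751)/(-45092 + y) = (((7977 + 15316) + 10191) + 17751)/(-45092 + 92360/3307) = ((23293 + 10191) + 17751)/(-149026884/3307) = (33484 + 17751)*(-3307/149026884) = 51235*(-3307/149026884) = -169434145/149026884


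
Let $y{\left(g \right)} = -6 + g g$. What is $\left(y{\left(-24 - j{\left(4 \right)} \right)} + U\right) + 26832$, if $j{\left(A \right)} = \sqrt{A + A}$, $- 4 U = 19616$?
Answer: $22506 + 96 \sqrt{2} \approx 22642.0$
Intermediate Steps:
$U = -4904$ ($U = \left(- \frac{1}{4}\right) 19616 = -4904$)
$j{\left(A \right)} = \sqrt{2} \sqrt{A}$ ($j{\left(A \right)} = \sqrt{2 A} = \sqrt{2} \sqrt{A}$)
$y{\left(g \right)} = -6 + g^{2}$
$\left(y{\left(-24 - j{\left(4 \right)} \right)} + U\right) + 26832 = \left(\left(-6 + \left(-24 - \sqrt{2} \sqrt{4}\right)^{2}\right) - 4904\right) + 26832 = \left(\left(-6 + \left(-24 - \sqrt{2} \cdot 2\right)^{2}\right) - 4904\right) + 26832 = \left(\left(-6 + \left(-24 - 2 \sqrt{2}\right)^{2}\right) - 4904\right) + 26832 = \left(-4910 + \left(-24 - 2 \sqrt{2}\right)^{2}\right) + 26832 = 21922 + \left(-24 - 2 \sqrt{2}\right)^{2}$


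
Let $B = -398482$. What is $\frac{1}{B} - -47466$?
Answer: $\frac{18914346611}{398482} \approx 47466.0$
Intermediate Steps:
$\frac{1}{B} - -47466 = \frac{1}{-398482} - -47466 = - \frac{1}{398482} + 47466 = \frac{18914346611}{398482}$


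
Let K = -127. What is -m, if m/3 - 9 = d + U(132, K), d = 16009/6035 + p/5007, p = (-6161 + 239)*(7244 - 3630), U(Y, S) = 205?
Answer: 122615074287/10072415 ≈ 12173.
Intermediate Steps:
p = -21402108 (p = -5922*3614 = -21402108)
d = -43027188239/10072415 (d = 16009/6035 - 21402108/5007 = 16009*(1/6035) - 21402108*1/5007 = 16009/6035 - 7134036/1669 = -43027188239/10072415 ≈ -4271.8)
m = -122615074287/10072415 (m = 27 + 3*(-43027188239/10072415 + 205) = 27 + 3*(-40962343164/10072415) = 27 - 122887029492/10072415 = -122615074287/10072415 ≈ -12173.)
-m = -1*(-122615074287/10072415) = 122615074287/10072415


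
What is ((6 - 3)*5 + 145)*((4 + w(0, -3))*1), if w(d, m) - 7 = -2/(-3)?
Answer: 5600/3 ≈ 1866.7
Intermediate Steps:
w(d, m) = 23/3 (w(d, m) = 7 - 2/(-3) = 7 - 2*(-⅓) = 7 + ⅔ = 23/3)
((6 - 3)*5 + 145)*((4 + w(0, -3))*1) = ((6 - 3)*5 + 145)*((4 + 23/3)*1) = (3*5 + 145)*((35/3)*1) = (15 + 145)*(35/3) = 160*(35/3) = 5600/3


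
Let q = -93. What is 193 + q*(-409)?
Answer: 38230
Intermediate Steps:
193 + q*(-409) = 193 - 93*(-409) = 193 + 38037 = 38230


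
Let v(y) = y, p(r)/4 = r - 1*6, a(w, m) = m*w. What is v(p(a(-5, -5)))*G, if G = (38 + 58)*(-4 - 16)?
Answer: -145920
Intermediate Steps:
p(r) = -24 + 4*r (p(r) = 4*(r - 1*6) = 4*(r - 6) = 4*(-6 + r) = -24 + 4*r)
G = -1920 (G = 96*(-20) = -1920)
v(p(a(-5, -5)))*G = (-24 + 4*(-5*(-5)))*(-1920) = (-24 + 4*25)*(-1920) = (-24 + 100)*(-1920) = 76*(-1920) = -145920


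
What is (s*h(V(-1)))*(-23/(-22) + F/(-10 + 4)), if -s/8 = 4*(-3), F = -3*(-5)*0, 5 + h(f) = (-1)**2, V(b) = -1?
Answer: -4416/11 ≈ -401.45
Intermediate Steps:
h(f) = -4 (h(f) = -5 + (-1)**2 = -5 + 1 = -4)
F = 0 (F = 15*0 = 0)
s = 96 (s = -32*(-3) = -8*(-12) = 96)
(s*h(V(-1)))*(-23/(-22) + F/(-10 + 4)) = (96*(-4))*(-23/(-22) + 0/(-10 + 4)) = -384*(-23*(-1/22) + 0/(-6)) = -384*(23/22 + 0*(-1/6)) = -384*(23/22 + 0) = -384*23/22 = -4416/11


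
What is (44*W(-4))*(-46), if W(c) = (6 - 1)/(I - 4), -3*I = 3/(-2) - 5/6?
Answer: 91080/29 ≈ 3140.7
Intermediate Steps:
I = 7/9 (I = -(3/(-2) - 5/6)/3 = -(3*(-½) - 5*⅙)/3 = -(-3/2 - ⅚)/3 = -⅓*(-7/3) = 7/9 ≈ 0.77778)
W(c) = -45/29 (W(c) = (6 - 1)/(7/9 - 4) = 5/(-29/9) = 5*(-9/29) = -45/29)
(44*W(-4))*(-46) = (44*(-45/29))*(-46) = -1980/29*(-46) = 91080/29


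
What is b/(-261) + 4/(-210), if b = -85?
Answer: 2801/9135 ≈ 0.30662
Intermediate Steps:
b/(-261) + 4/(-210) = -85/(-261) + 4/(-210) = -85*(-1/261) + 4*(-1/210) = 85/261 - 2/105 = 2801/9135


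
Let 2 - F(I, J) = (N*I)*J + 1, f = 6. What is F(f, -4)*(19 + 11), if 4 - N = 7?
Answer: -2130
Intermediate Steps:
N = -3 (N = 4 - 1*7 = 4 - 7 = -3)
F(I, J) = 1 + 3*I*J (F(I, J) = 2 - ((-3*I)*J + 1) = 2 - (-3*I*J + 1) = 2 - (1 - 3*I*J) = 2 + (-1 + 3*I*J) = 1 + 3*I*J)
F(f, -4)*(19 + 11) = (1 + 3*6*(-4))*(19 + 11) = (1 - 72)*30 = -71*30 = -2130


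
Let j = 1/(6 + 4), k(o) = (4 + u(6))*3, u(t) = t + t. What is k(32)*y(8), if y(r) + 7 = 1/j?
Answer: 144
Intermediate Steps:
u(t) = 2*t
k(o) = 48 (k(o) = (4 + 2*6)*3 = (4 + 12)*3 = 16*3 = 48)
j = 1/10 ≈ 0.10000
y(r) = 3 (y(r) = -7 + 1/(1/10) = -7 + 10 = 3)
k(32)*y(8) = 48*3 = 144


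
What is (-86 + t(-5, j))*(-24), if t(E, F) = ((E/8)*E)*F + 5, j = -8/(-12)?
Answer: 1894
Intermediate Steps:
j = 2/3 (j = -8*(-1/12) = 2/3 ≈ 0.66667)
t(E, F) = 5 + F*E**2/8 (t(E, F) = ((E*(1/8))*E)*F + 5 = ((E/8)*E)*F + 5 = (E**2/8)*F + 5 = F*E**2/8 + 5 = 5 + F*E**2/8)
(-86 + t(-5, j))*(-24) = (-86 + (5 + (1/8)*(2/3)*(-5)**2))*(-24) = (-86 + (5 + (1/8)*(2/3)*25))*(-24) = (-86 + (5 + 25/12))*(-24) = (-86 + 85/12)*(-24) = -947/12*(-24) = 1894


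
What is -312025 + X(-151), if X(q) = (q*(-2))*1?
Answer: -311723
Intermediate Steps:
X(q) = -2*q (X(q) = -2*q*1 = -2*q)
-312025 + X(-151) = -312025 - 2*(-151) = -312025 + 302 = -311723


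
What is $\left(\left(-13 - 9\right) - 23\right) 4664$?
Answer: $-209880$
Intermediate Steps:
$\left(\left(-13 - 9\right) - 23\right) 4664 = \left(-22 - 23\right) 4664 = \left(-45\right) 4664 = -209880$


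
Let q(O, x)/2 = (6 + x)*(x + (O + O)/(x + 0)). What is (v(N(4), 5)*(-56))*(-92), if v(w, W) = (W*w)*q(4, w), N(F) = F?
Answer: 12364800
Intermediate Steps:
q(O, x) = 2*(6 + x)*(x + 2*O/x) (q(O, x) = 2*((6 + x)*(x + (O + O)/(x + 0))) = 2*((6 + x)*(x + (2*O)/x)) = 2*((6 + x)*(x + 2*O/x)) = 2*(6 + x)*(x + 2*O/x))
v(w, W) = W*w*(16 + 2*w² + 12*w + 96/w) (v(w, W) = (W*w)*(2*w² + 4*4 + 12*w + 24*4/w) = (W*w)*(2*w² + 16 + 12*w + 96/w) = (W*w)*(16 + 2*w² + 12*w + 96/w) = W*w*(16 + 2*w² + 12*w + 96/w))
(v(N(4), 5)*(-56))*(-92) = ((2*5*(48 + 4*(8 + 4² + 6*4)))*(-56))*(-92) = ((2*5*(48 + 4*(8 + 16 + 24)))*(-56))*(-92) = ((2*5*(48 + 4*48))*(-56))*(-92) = ((2*5*(48 + 192))*(-56))*(-92) = ((2*5*240)*(-56))*(-92) = (2400*(-56))*(-92) = -134400*(-92) = 12364800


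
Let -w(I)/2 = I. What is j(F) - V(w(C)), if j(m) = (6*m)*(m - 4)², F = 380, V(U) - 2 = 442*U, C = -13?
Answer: 322325786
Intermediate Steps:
w(I) = -2*I
V(U) = 2 + 442*U
j(m) = 6*m*(-4 + m)² (j(m) = (6*m)*(-4 + m)² = 6*m*(-4 + m)²)
j(F) - V(w(C)) = 6*380*(-4 + 380)² - (2 + 442*(-2*(-13))) = 6*380*376² - (2 + 442*26) = 6*380*141376 - (2 + 11492) = 322337280 - 1*11494 = 322337280 - 11494 = 322325786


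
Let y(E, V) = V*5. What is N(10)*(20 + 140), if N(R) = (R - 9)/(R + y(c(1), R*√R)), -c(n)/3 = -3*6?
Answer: -16/249 + 80*√10/249 ≈ 0.95174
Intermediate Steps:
c(n) = 54 (c(n) = -(-9)*6 = -3*(-18) = 54)
y(E, V) = 5*V
N(R) = (-9 + R)/(R + 5*R^(3/2)) (N(R) = (R - 9)/(R + 5*(R*√R)) = (-9 + R)/(R + 5*R^(3/2)))
N(10)*(20 + 140) = ((-9 + 10)/(10 + 5*10^(3/2)))*(20 + 140) = (1/(10 + 5*(10*√10)))*160 = (1/(10 + 50*√10))*160 = 160/(10 + 50*√10)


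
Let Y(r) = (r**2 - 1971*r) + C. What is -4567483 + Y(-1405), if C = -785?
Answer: 175012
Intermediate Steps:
Y(r) = -785 + r**2 - 1971*r (Y(r) = (r**2 - 1971*r) - 785 = -785 + r**2 - 1971*r)
-4567483 + Y(-1405) = -4567483 + (-785 + (-1405)**2 - 1971*(-1405)) = -4567483 + (-785 + 1974025 + 2769255) = -4567483 + 4742495 = 175012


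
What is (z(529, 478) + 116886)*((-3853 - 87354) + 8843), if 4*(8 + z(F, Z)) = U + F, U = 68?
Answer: -9638832419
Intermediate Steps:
z(F, Z) = 9 + F/4 (z(F, Z) = -8 + (68 + F)/4 = -8 + (17 + F/4) = 9 + F/4)
(z(529, 478) + 116886)*((-3853 - 87354) + 8843) = ((9 + (1/4)*529) + 116886)*((-3853 - 87354) + 8843) = ((9 + 529/4) + 116886)*(-91207 + 8843) = (565/4 + 116886)*(-82364) = (468109/4)*(-82364) = -9638832419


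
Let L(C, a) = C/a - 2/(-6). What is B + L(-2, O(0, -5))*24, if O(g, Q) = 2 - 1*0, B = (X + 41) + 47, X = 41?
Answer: 113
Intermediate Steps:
B = 129 (B = (41 + 41) + 47 = 82 + 47 = 129)
O(g, Q) = 2 (O(g, Q) = 2 + 0 = 2)
L(C, a) = ⅓ + C/a (L(C, a) = C/a - 2*(-⅙) = C/a + ⅓ = ⅓ + C/a)
B + L(-2, O(0, -5))*24 = 129 + ((-2 + (⅓)*2)/2)*24 = 129 + ((-2 + ⅔)/2)*24 = 129 + ((½)*(-4/3))*24 = 129 - ⅔*24 = 129 - 16 = 113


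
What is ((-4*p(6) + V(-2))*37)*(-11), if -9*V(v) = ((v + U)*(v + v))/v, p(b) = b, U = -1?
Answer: 28490/3 ≈ 9496.7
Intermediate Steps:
V(v) = 2/9 - 2*v/9 (V(v) = -(v - 1)*(v + v)/(9*v) = -(-1 + v)*(2*v)/(9*v) = -2*v*(-1 + v)/(9*v) = -(-2 + 2*v)/9 = 2/9 - 2*v/9)
((-4*p(6) + V(-2))*37)*(-11) = ((-4*6 + (2/9 - 2/9*(-2)))*37)*(-11) = ((-24 + (2/9 + 4/9))*37)*(-11) = ((-24 + ⅔)*37)*(-11) = -70/3*37*(-11) = -2590/3*(-11) = 28490/3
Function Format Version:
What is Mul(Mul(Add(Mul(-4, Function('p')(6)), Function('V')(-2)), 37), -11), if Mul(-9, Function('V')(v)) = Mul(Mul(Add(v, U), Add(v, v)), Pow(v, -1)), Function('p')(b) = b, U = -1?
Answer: Rational(28490, 3) ≈ 9496.7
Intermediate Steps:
Function('V')(v) = Add(Rational(2, 9), Mul(Rational(-2, 9), v)) (Function('V')(v) = Mul(Rational(-1, 9), Mul(Mul(Add(v, -1), Add(v, v)), Pow(v, -1))) = Mul(Rational(-1, 9), Mul(Mul(Add(-1, v), Mul(2, v)), Pow(v, -1))) = Mul(Rational(-1, 9), Mul(Mul(2, v, Add(-1, v)), Pow(v, -1))) = Mul(Rational(-1, 9), Add(-2, Mul(2, v))) = Add(Rational(2, 9), Mul(Rational(-2, 9), v)))
Mul(Mul(Add(Mul(-4, Function('p')(6)), Function('V')(-2)), 37), -11) = Mul(Mul(Add(Mul(-4, 6), Add(Rational(2, 9), Mul(Rational(-2, 9), -2))), 37), -11) = Mul(Mul(Add(-24, Add(Rational(2, 9), Rational(4, 9))), 37), -11) = Mul(Mul(Add(-24, Rational(2, 3)), 37), -11) = Mul(Mul(Rational(-70, 3), 37), -11) = Mul(Rational(-2590, 3), -11) = Rational(28490, 3)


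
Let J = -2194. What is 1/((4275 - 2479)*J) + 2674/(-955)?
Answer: -55165941/19702120 ≈ -2.8000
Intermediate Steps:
1/((4275 - 2479)*J) + 2674/(-955) = 1/((4275 - 2479)*(-2194)) + 2674/(-955) = -1/2194/1796 + 2674*(-1/955) = (1/1796)*(-1/2194) - 14/5 = -1/3940424 - 14/5 = -55165941/19702120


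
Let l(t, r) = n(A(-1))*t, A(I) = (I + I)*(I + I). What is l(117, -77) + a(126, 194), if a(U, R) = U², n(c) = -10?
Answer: 14706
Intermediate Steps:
A(I) = 4*I² (A(I) = (2*I)*(2*I) = 4*I²)
l(t, r) = -10*t
l(117, -77) + a(126, 194) = -10*117 + 126² = -1170 + 15876 = 14706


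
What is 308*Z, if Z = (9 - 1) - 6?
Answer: 616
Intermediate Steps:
Z = 2 (Z = 8 - 6 = 2)
308*Z = 308*2 = 616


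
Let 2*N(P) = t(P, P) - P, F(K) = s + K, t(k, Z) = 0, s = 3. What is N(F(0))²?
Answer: 9/4 ≈ 2.2500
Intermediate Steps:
F(K) = 3 + K
N(P) = -P/2 (N(P) = (0 - P)/2 = (-P)/2 = -P/2)
N(F(0))² = (-(3 + 0)/2)² = (-½*3)² = (-3/2)² = 9/4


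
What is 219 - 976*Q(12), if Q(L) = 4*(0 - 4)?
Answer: 15835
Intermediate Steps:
Q(L) = -16 (Q(L) = 4*(-4) = -16)
219 - 976*Q(12) = 219 - 976*(-16) = 219 + 15616 = 15835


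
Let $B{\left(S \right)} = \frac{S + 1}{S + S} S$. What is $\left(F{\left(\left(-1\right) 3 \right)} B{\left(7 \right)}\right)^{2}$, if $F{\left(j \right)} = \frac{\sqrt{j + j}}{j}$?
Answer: $- \frac{32}{3} \approx -10.667$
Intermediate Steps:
$B{\left(S \right)} = \frac{1}{2} + \frac{S}{2}$ ($B{\left(S \right)} = \frac{1 + S}{2 S} S = \frac{1}{2} + \frac{S}{2}$)
$F{\left(j \right)} = \frac{\sqrt{2}}{\sqrt{j}}$ ($F{\left(j \right)} = \frac{\sqrt{2 j}}{j} = \frac{\sqrt{2} \sqrt{j}}{j} = \frac{\sqrt{2}}{\sqrt{j}}$)
$\left(F{\left(\left(-1\right) 3 \right)} B{\left(7 \right)}\right)^{2} = \left(\frac{\sqrt{2}}{i \sqrt{3}} \left(\frac{1}{2} + \frac{1}{2} \cdot 7\right)\right)^{2} = \left(\frac{\sqrt{2}}{i \sqrt{3}} \left(\frac{1}{2} + \frac{7}{2}\right)\right)^{2} = \left(\sqrt{2} \left(- \frac{i \sqrt{3}}{3}\right) 4\right)^{2} = \left(- \frac{i \sqrt{6}}{3} \cdot 4\right)^{2} = \left(- \frac{4 i \sqrt{6}}{3}\right)^{2} = - \frac{32}{3}$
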